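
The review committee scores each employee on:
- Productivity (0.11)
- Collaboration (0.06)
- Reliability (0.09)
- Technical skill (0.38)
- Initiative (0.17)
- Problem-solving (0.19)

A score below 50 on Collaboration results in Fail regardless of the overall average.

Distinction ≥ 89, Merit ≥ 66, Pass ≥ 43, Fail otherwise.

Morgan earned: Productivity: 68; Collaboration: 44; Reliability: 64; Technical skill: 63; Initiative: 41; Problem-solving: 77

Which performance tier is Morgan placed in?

Fail

Collaboration score 44 < 50: minimum not met.
Weighted total:
  Productivity 68 × 0.11 = 7.48
  Collaboration 44 × 0.06 = 2.64
  Reliability 64 × 0.09 = 5.76
  Technical skill 63 × 0.38 = 23.94
  Initiative 41 × 0.17 = 6.97
  Problem-solving 77 × 0.19 = 14.63
Sum = 61.42
Because the Collaboration minimum was not met, the result is Fail.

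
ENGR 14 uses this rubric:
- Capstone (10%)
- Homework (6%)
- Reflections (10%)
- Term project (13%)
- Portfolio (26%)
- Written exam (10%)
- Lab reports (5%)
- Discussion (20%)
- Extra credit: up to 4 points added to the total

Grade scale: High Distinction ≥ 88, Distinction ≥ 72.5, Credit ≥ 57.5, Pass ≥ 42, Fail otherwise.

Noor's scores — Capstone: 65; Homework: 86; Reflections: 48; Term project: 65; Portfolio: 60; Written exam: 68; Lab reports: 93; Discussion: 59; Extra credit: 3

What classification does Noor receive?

Credit

Weighted total:
  Capstone 65 × 0.1 = 6.5
  Homework 86 × 0.06 = 5.16
  Reflections 48 × 0.1 = 4.8
  Term project 65 × 0.13 = 8.45
  Portfolio 60 × 0.26 = 15.6
  Written exam 68 × 0.1 = 6.8
  Lab reports 93 × 0.05 = 4.65
  Discussion 59 × 0.2 = 11.8
Sum = 63.76
Extra credit: 63.76 + 3 = 66.76
66.76 is ≥ 57.5 and < 72.5 → Credit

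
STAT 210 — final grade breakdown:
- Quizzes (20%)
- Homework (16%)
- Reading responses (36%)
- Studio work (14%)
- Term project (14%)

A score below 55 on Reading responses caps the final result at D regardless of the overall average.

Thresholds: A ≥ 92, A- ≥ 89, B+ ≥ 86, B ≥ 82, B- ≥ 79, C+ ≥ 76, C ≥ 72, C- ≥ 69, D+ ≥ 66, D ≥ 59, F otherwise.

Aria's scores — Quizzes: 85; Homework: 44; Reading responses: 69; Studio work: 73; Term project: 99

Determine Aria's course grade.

Reading responses score 69 ≥ 55: minimum met.
Weighted total:
  Quizzes 85 × 0.2 = 17
  Homework 44 × 0.16 = 7.04
  Reading responses 69 × 0.36 = 24.84
  Studio work 73 × 0.14 = 10.22
  Term project 99 × 0.14 = 13.86
Sum = 72.96
72.96 is ≥ 72 and < 76 → C

C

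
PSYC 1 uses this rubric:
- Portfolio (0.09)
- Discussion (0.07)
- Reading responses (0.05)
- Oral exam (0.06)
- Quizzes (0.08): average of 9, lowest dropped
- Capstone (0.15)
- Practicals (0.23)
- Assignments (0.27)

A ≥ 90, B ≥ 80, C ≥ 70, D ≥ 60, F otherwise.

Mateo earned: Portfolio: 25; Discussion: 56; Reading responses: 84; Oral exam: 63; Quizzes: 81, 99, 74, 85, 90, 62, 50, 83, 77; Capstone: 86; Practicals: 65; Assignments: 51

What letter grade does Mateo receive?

Quizzes: drop 50 → average of remaining 8 = 651/8 = 81.375
Weighted total:
  Portfolio 25 × 0.09 = 2.25
  Discussion 56 × 0.07 = 3.92
  Reading responses 84 × 0.05 = 4.2
  Oral exam 63 × 0.06 = 3.78
  Quizzes 81.375 × 0.08 = 6.51
  Capstone 86 × 0.15 = 12.9
  Practicals 65 × 0.23 = 14.95
  Assignments 51 × 0.27 = 13.77
Sum = 62.28
62.28 is ≥ 60 and < 70 → D

D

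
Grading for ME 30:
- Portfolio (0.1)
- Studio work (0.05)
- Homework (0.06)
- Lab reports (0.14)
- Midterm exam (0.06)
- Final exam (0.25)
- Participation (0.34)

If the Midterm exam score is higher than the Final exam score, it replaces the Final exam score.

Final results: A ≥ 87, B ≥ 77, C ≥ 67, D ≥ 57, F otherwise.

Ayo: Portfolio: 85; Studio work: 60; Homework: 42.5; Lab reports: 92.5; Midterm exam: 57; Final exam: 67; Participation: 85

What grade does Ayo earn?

C

Midterm exam (57) ≤ Final exam (67), so Final exam stays at 67.
Weighted total:
  Portfolio 85 × 0.1 = 8.5
  Studio work 60 × 0.05 = 3
  Homework 42.5 × 0.06 = 2.55
  Lab reports 92.5 × 0.14 = 12.95
  Midterm exam 57 × 0.06 = 3.42
  Final exam 67 × 0.25 = 16.75
  Participation 85 × 0.34 = 28.9
Sum = 76.07
76.07 is ≥ 67 and < 77 → C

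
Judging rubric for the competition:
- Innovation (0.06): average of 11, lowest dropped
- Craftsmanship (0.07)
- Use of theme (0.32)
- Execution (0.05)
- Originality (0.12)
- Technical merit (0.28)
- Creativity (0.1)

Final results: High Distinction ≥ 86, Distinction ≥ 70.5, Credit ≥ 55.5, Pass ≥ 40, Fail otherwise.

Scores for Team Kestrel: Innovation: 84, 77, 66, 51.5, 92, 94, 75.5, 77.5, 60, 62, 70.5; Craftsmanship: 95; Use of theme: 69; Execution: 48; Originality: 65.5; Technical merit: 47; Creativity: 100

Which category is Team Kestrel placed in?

Innovation: drop 51.5 → average of remaining 10 = 758.5/10 = 75.85
Weighted total:
  Innovation 75.85 × 0.06 = 4.551
  Craftsmanship 95 × 0.07 = 6.65
  Use of theme 69 × 0.32 = 22.08
  Execution 48 × 0.05 = 2.4
  Originality 65.5 × 0.12 = 7.86
  Technical merit 47 × 0.28 = 13.16
  Creativity 100 × 0.1 = 10
Sum = 66.701
66.701 is ≥ 55.5 and < 70.5 → Credit

Credit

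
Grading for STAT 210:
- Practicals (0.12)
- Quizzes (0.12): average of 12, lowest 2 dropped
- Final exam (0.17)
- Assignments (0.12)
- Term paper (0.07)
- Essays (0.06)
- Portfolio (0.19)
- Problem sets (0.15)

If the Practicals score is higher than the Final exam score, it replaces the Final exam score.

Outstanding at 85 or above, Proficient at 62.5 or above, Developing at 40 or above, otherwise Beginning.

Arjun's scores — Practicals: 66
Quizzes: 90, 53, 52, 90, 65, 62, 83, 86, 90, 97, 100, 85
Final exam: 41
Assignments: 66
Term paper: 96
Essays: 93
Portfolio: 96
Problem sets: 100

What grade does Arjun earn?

Quizzes: drop 52, 53 → average of remaining 10 = 848/10 = 84.8
Practicals (66) > Final exam (41), so Final exam counts as 66.
Weighted total:
  Practicals 66 × 0.12 = 7.92
  Quizzes 84.8 × 0.12 = 10.176
  Final exam 66 × 0.17 = 11.22
  Assignments 66 × 0.12 = 7.92
  Term paper 96 × 0.07 = 6.72
  Essays 93 × 0.06 = 5.58
  Portfolio 96 × 0.19 = 18.24
  Problem sets 100 × 0.15 = 15
Sum = 82.776
82.776 is ≥ 62.5 and < 85 → Proficient

Proficient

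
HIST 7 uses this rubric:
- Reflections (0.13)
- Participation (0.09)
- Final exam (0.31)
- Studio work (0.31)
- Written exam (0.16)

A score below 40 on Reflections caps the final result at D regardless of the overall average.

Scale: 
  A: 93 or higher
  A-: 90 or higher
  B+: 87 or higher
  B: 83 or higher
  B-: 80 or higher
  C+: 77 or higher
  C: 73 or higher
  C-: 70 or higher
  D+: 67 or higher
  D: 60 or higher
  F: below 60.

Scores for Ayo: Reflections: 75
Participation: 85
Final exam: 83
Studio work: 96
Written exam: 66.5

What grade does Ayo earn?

B

Reflections score 75 ≥ 40: minimum met.
Weighted total:
  Reflections 75 × 0.13 = 9.75
  Participation 85 × 0.09 = 7.65
  Final exam 83 × 0.31 = 25.73
  Studio work 96 × 0.31 = 29.76
  Written exam 66.5 × 0.16 = 10.64
Sum = 83.53
83.53 is ≥ 83 and < 87 → B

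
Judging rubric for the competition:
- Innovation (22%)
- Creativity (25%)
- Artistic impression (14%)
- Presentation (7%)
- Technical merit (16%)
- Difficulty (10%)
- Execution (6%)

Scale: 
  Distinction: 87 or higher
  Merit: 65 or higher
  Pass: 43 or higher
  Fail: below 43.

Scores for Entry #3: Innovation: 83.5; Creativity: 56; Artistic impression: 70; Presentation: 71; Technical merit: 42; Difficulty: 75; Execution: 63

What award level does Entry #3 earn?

Weighted total:
  Innovation 83.5 × 0.22 = 18.37
  Creativity 56 × 0.25 = 14
  Artistic impression 70 × 0.14 = 9.8
  Presentation 71 × 0.07 = 4.97
  Technical merit 42 × 0.16 = 6.72
  Difficulty 75 × 0.1 = 7.5
  Execution 63 × 0.06 = 3.78
Sum = 65.14
65.14 is ≥ 65 and < 87 → Merit

Merit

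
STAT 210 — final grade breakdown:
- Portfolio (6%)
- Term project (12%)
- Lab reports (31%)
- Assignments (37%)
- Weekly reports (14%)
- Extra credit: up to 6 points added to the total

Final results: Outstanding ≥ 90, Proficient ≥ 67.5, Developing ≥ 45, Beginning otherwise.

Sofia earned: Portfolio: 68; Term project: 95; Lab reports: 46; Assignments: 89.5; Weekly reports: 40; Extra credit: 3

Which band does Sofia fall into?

Weighted total:
  Portfolio 68 × 0.06 = 4.08
  Term project 95 × 0.12 = 11.4
  Lab reports 46 × 0.31 = 14.26
  Assignments 89.5 × 0.37 = 33.115
  Weekly reports 40 × 0.14 = 5.6
Sum = 68.455
Extra credit: 68.455 + 3 = 71.455
71.455 is ≥ 67.5 and < 90 → Proficient

Proficient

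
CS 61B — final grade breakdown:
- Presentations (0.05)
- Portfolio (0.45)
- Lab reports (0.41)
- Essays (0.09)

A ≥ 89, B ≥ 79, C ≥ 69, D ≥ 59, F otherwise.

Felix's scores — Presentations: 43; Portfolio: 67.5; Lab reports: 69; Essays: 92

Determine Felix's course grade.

C

Weighted total:
  Presentations 43 × 0.05 = 2.15
  Portfolio 67.5 × 0.45 = 30.375
  Lab reports 69 × 0.41 = 28.29
  Essays 92 × 0.09 = 8.28
Sum = 69.095
69.095 is ≥ 69 and < 79 → C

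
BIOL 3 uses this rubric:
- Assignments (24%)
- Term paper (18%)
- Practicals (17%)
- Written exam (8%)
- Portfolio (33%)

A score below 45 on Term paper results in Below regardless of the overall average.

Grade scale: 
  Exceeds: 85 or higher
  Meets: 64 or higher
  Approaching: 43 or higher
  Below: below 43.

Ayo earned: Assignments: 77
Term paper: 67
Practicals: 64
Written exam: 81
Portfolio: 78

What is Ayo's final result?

Meets

Term paper score 67 ≥ 45: minimum met.
Weighted total:
  Assignments 77 × 0.24 = 18.48
  Term paper 67 × 0.18 = 12.06
  Practicals 64 × 0.17 = 10.88
  Written exam 81 × 0.08 = 6.48
  Portfolio 78 × 0.33 = 25.74
Sum = 73.64
73.64 is ≥ 64 and < 85 → Meets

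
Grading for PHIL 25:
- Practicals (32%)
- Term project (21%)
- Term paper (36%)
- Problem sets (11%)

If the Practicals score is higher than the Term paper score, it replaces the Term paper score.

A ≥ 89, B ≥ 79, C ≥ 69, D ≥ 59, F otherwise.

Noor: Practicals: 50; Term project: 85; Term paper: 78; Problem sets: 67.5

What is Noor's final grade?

Practicals (50) ≤ Term paper (78), so Term paper stays at 78.
Weighted total:
  Practicals 50 × 0.32 = 16
  Term project 85 × 0.21 = 17.85
  Term paper 78 × 0.36 = 28.08
  Problem sets 67.5 × 0.11 = 7.425
Sum = 69.355
69.355 is ≥ 69 and < 79 → C

C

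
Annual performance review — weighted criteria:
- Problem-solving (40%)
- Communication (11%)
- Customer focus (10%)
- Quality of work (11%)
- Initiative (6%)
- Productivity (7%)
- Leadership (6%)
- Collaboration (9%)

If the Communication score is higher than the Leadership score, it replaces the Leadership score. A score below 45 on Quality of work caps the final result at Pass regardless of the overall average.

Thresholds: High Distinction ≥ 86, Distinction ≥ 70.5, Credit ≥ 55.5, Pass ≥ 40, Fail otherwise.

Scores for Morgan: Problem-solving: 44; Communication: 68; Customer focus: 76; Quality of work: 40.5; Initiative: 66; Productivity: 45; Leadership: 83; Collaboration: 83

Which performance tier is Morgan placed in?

Communication (68) ≤ Leadership (83), so Leadership stays at 83.
Quality of work score 40.5 < 45: minimum not met.
Weighted total:
  Problem-solving 44 × 0.4 = 17.6
  Communication 68 × 0.11 = 7.48
  Customer focus 76 × 0.1 = 7.6
  Quality of work 40.5 × 0.11 = 4.455
  Initiative 66 × 0.06 = 3.96
  Productivity 45 × 0.07 = 3.15
  Leadership 83 × 0.06 = 4.98
  Collaboration 83 × 0.09 = 7.47
Sum = 56.695
56.695 would be Credit; cap at Pass applies → Pass.

Pass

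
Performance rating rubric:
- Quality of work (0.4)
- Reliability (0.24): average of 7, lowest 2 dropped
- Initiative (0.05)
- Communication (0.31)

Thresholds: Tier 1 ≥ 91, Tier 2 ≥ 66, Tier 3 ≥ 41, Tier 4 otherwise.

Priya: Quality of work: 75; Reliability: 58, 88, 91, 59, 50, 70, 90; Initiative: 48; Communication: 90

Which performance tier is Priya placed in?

Reliability: drop 50, 58 → average of remaining 5 = 398/5 = 79.6
Weighted total:
  Quality of work 75 × 0.4 = 30
  Reliability 79.6 × 0.24 = 19.104
  Initiative 48 × 0.05 = 2.4
  Communication 90 × 0.31 = 27.9
Sum = 79.404
79.404 is ≥ 66 and < 91 → Tier 2

Tier 2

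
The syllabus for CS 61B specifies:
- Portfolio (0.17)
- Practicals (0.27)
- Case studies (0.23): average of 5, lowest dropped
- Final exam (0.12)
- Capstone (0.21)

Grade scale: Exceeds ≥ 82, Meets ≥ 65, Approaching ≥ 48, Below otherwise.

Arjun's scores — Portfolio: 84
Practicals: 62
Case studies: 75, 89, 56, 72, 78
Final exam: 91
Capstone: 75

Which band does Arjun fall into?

Case studies: drop 56 → average of remaining 4 = 314/4 = 78.5
Weighted total:
  Portfolio 84 × 0.17 = 14.28
  Practicals 62 × 0.27 = 16.74
  Case studies 78.5 × 0.23 = 18.055
  Final exam 91 × 0.12 = 10.92
  Capstone 75 × 0.21 = 15.75
Sum = 75.745
75.745 is ≥ 65 and < 82 → Meets

Meets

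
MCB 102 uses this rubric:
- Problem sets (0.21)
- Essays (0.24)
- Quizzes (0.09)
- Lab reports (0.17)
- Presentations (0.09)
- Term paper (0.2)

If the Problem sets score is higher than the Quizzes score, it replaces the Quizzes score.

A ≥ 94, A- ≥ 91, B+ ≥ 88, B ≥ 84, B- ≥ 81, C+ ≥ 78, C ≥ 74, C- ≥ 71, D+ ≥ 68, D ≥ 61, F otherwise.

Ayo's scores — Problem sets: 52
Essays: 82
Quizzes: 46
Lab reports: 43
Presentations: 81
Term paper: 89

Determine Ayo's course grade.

D

Problem sets (52) > Quizzes (46), so Quizzes counts as 52.
Weighted total:
  Problem sets 52 × 0.21 = 10.92
  Essays 82 × 0.24 = 19.68
  Quizzes 52 × 0.09 = 4.68
  Lab reports 43 × 0.17 = 7.31
  Presentations 81 × 0.09 = 7.29
  Term paper 89 × 0.2 = 17.8
Sum = 67.68
67.68 is ≥ 61 and < 68 → D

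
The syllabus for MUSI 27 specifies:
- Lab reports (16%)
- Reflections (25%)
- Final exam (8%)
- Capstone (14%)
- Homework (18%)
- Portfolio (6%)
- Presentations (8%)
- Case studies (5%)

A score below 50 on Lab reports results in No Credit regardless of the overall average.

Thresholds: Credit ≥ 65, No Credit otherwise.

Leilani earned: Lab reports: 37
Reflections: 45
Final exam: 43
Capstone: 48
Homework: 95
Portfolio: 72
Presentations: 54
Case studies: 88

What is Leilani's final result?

No Credit

Lab reports score 37 < 50: minimum not met.
Weighted total:
  Lab reports 37 × 0.16 = 5.92
  Reflections 45 × 0.25 = 11.25
  Final exam 43 × 0.08 = 3.44
  Capstone 48 × 0.14 = 6.72
  Homework 95 × 0.18 = 17.1
  Portfolio 72 × 0.06 = 4.32
  Presentations 54 × 0.08 = 4.32
  Case studies 88 × 0.05 = 4.4
Sum = 57.47
Because the Lab reports minimum was not met, the result is No Credit.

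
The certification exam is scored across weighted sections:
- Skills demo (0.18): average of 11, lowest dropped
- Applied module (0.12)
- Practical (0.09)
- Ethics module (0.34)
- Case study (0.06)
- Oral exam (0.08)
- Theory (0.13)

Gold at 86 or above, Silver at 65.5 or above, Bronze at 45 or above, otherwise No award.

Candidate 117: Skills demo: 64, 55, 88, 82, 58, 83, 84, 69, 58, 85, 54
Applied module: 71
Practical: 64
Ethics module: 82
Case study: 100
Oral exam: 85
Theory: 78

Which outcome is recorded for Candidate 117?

Silver

Skills demo: drop 54 → average of remaining 10 = 726/10 = 72.6
Weighted total:
  Skills demo 72.6 × 0.18 = 13.068
  Applied module 71 × 0.12 = 8.52
  Practical 64 × 0.09 = 5.76
  Ethics module 82 × 0.34 = 27.88
  Case study 100 × 0.06 = 6
  Oral exam 85 × 0.08 = 6.8
  Theory 78 × 0.13 = 10.14
Sum = 78.168
78.168 is ≥ 65.5 and < 86 → Silver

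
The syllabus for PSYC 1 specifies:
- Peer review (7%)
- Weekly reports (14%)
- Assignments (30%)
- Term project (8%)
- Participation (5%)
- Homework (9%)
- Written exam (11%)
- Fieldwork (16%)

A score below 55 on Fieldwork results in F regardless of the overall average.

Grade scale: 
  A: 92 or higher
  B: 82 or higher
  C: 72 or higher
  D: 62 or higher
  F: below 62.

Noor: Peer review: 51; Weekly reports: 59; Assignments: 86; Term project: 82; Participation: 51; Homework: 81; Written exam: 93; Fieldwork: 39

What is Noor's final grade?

F

Fieldwork score 39 < 55: minimum not met.
Weighted total:
  Peer review 51 × 0.07 = 3.57
  Weekly reports 59 × 0.14 = 8.26
  Assignments 86 × 0.3 = 25.8
  Term project 82 × 0.08 = 6.56
  Participation 51 × 0.05 = 2.55
  Homework 81 × 0.09 = 7.29
  Written exam 93 × 0.11 = 10.23
  Fieldwork 39 × 0.16 = 6.24
Sum = 70.5
Because the Fieldwork minimum was not met, the result is F.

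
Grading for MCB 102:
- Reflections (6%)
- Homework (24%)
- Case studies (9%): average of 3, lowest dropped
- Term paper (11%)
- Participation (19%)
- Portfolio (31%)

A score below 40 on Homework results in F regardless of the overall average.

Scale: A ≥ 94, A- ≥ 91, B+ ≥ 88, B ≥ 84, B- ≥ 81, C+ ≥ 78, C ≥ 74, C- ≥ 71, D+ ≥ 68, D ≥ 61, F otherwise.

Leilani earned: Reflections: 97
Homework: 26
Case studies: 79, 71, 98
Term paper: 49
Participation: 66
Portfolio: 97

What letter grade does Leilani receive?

Case studies: drop 71 → average of remaining 2 = 177/2 = 88.5
Homework score 26 < 40: minimum not met.
Weighted total:
  Reflections 97 × 0.06 = 5.82
  Homework 26 × 0.24 = 6.24
  Case studies 88.5 × 0.09 = 7.965
  Term paper 49 × 0.11 = 5.39
  Participation 66 × 0.19 = 12.54
  Portfolio 97 × 0.31 = 30.07
Sum = 68.025
Because the Homework minimum was not met, the result is F.

F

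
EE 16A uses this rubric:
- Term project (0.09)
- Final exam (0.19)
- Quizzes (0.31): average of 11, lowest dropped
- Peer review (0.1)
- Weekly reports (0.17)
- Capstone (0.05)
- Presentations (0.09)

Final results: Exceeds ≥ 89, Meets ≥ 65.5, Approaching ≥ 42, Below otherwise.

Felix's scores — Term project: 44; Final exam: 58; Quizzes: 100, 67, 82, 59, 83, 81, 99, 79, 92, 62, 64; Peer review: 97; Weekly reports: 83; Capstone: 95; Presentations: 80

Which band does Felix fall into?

Meets

Quizzes: drop 59 → average of remaining 10 = 809/10 = 80.9
Weighted total:
  Term project 44 × 0.09 = 3.96
  Final exam 58 × 0.19 = 11.02
  Quizzes 80.9 × 0.31 = 25.079
  Peer review 97 × 0.1 = 9.7
  Weekly reports 83 × 0.17 = 14.11
  Capstone 95 × 0.05 = 4.75
  Presentations 80 × 0.09 = 7.2
Sum = 75.819
75.819 is ≥ 65.5 and < 89 → Meets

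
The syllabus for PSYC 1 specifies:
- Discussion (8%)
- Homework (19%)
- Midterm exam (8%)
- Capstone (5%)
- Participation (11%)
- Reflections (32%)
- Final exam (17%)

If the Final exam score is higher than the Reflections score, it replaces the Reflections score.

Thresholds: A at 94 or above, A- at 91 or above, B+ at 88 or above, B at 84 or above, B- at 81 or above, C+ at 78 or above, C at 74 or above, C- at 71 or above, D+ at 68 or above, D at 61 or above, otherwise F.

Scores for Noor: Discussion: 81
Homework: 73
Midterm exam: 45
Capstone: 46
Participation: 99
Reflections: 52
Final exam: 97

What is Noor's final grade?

Final exam (97) > Reflections (52), so Reflections counts as 97.
Weighted total:
  Discussion 81 × 0.08 = 6.48
  Homework 73 × 0.19 = 13.87
  Midterm exam 45 × 0.08 = 3.6
  Capstone 46 × 0.05 = 2.3
  Participation 99 × 0.11 = 10.89
  Reflections 97 × 0.32 = 31.04
  Final exam 97 × 0.17 = 16.49
Sum = 84.67
84.67 is ≥ 84 and < 88 → B

B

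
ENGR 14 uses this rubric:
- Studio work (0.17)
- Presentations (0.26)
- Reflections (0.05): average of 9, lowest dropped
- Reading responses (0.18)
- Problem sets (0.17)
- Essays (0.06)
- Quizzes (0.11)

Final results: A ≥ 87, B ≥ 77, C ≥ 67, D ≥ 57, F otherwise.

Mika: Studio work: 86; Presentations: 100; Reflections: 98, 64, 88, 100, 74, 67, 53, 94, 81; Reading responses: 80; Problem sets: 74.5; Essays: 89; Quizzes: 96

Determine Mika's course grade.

A

Reflections: drop 53 → average of remaining 8 = 666/8 = 83.25
Weighted total:
  Studio work 86 × 0.17 = 14.62
  Presentations 100 × 0.26 = 26
  Reflections 83.25 × 0.05 = 4.1625
  Reading responses 80 × 0.18 = 14.4
  Problem sets 74.5 × 0.17 = 12.665
  Essays 89 × 0.06 = 5.34
  Quizzes 96 × 0.11 = 10.56
Sum = 87.7475
87.7475 ≥ 87 → A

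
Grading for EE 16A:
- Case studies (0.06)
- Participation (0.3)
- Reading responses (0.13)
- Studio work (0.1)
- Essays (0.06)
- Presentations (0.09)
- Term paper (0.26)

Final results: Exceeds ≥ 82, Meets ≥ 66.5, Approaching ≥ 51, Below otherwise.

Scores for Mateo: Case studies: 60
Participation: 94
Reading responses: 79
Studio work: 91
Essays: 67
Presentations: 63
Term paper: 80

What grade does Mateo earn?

Weighted total:
  Case studies 60 × 0.06 = 3.6
  Participation 94 × 0.3 = 28.2
  Reading responses 79 × 0.13 = 10.27
  Studio work 91 × 0.1 = 9.1
  Essays 67 × 0.06 = 4.02
  Presentations 63 × 0.09 = 5.67
  Term paper 80 × 0.26 = 20.8
Sum = 81.66
81.66 is ≥ 66.5 and < 82 → Meets

Meets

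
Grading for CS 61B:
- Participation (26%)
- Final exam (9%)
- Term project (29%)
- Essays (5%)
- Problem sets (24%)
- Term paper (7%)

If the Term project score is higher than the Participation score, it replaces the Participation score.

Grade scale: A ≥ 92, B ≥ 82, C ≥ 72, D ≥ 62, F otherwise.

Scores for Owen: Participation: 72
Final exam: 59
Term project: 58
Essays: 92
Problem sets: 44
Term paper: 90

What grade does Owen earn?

Term project (58) ≤ Participation (72), so Participation stays at 72.
Weighted total:
  Participation 72 × 0.26 = 18.72
  Final exam 59 × 0.09 = 5.31
  Term project 58 × 0.29 = 16.82
  Essays 92 × 0.05 = 4.6
  Problem sets 44 × 0.24 = 10.56
  Term paper 90 × 0.07 = 6.3
Sum = 62.31
62.31 is ≥ 62 and < 72 → D

D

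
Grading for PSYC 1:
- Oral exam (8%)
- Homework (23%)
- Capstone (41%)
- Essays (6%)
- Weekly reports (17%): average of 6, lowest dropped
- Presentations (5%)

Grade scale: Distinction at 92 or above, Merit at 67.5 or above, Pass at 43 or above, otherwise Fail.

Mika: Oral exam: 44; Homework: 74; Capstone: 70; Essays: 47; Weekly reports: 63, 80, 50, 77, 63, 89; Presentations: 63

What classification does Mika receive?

Weekly reports: drop 50 → average of remaining 5 = 372/5 = 74.4
Weighted total:
  Oral exam 44 × 0.08 = 3.52
  Homework 74 × 0.23 = 17.02
  Capstone 70 × 0.41 = 28.7
  Essays 47 × 0.06 = 2.82
  Weekly reports 74.4 × 0.17 = 12.648
  Presentations 63 × 0.05 = 3.15
Sum = 67.858
67.858 is ≥ 67.5 and < 92 → Merit

Merit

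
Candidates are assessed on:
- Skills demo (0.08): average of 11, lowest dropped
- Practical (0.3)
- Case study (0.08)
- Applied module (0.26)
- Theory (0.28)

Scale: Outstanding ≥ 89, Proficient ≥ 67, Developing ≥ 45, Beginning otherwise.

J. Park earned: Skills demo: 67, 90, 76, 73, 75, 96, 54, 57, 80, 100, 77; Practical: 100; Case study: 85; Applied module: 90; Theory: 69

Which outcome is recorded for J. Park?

Proficient

Skills demo: drop 54 → average of remaining 10 = 791/10 = 79.1
Weighted total:
  Skills demo 79.1 × 0.08 = 6.328
  Practical 100 × 0.3 = 30
  Case study 85 × 0.08 = 6.8
  Applied module 90 × 0.26 = 23.4
  Theory 69 × 0.28 = 19.32
Sum = 85.848
85.848 is ≥ 67 and < 89 → Proficient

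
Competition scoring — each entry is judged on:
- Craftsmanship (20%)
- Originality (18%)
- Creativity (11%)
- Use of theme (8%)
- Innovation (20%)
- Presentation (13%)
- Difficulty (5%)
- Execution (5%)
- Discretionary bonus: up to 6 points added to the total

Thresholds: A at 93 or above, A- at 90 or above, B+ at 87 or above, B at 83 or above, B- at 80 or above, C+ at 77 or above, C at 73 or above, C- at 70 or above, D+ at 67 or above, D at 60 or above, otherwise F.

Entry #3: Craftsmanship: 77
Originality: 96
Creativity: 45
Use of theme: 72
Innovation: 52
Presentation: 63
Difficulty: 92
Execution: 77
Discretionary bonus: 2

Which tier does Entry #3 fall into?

Weighted total:
  Craftsmanship 77 × 0.2 = 15.4
  Originality 96 × 0.18 = 17.28
  Creativity 45 × 0.11 = 4.95
  Use of theme 72 × 0.08 = 5.76
  Innovation 52 × 0.2 = 10.4
  Presentation 63 × 0.13 = 8.19
  Difficulty 92 × 0.05 = 4.6
  Execution 77 × 0.05 = 3.85
Sum = 70.43
Discretionary bonus: 70.43 + 2 = 72.43
72.43 is ≥ 70 and < 73 → C-

C-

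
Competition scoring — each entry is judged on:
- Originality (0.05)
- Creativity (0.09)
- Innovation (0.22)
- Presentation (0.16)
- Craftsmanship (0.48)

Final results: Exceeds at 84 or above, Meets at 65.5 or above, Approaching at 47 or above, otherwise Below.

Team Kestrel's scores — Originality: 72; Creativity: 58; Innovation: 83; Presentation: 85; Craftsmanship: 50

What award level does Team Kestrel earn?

Approaching

Weighted total:
  Originality 72 × 0.05 = 3.6
  Creativity 58 × 0.09 = 5.22
  Innovation 83 × 0.22 = 18.26
  Presentation 85 × 0.16 = 13.6
  Craftsmanship 50 × 0.48 = 24
Sum = 64.68
64.68 is ≥ 47 and < 65.5 → Approaching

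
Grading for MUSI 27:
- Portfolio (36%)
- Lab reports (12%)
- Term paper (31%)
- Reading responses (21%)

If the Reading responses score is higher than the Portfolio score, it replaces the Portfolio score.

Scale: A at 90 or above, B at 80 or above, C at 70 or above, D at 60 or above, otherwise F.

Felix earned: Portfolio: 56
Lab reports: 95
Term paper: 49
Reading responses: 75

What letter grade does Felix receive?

Reading responses (75) > Portfolio (56), so Portfolio counts as 75.
Weighted total:
  Portfolio 75 × 0.36 = 27
  Lab reports 95 × 0.12 = 11.4
  Term paper 49 × 0.31 = 15.19
  Reading responses 75 × 0.21 = 15.75
Sum = 69.34
69.34 is ≥ 60 and < 70 → D

D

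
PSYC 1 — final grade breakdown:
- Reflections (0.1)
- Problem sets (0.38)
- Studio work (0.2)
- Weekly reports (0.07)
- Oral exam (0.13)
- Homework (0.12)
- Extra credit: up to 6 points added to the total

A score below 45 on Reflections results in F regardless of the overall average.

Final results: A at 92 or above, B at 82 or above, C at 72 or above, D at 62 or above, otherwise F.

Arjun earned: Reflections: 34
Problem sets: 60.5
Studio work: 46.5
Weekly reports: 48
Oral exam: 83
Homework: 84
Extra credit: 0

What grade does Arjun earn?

Reflections score 34 < 45: minimum not met.
Weighted total:
  Reflections 34 × 0.1 = 3.4
  Problem sets 60.5 × 0.38 = 22.99
  Studio work 46.5 × 0.2 = 9.3
  Weekly reports 48 × 0.07 = 3.36
  Oral exam 83 × 0.13 = 10.79
  Homework 84 × 0.12 = 10.08
Sum = 59.92
Extra credit: 59.92 + 0 = 59.92
Because the Reflections minimum was not met, the result is F.

F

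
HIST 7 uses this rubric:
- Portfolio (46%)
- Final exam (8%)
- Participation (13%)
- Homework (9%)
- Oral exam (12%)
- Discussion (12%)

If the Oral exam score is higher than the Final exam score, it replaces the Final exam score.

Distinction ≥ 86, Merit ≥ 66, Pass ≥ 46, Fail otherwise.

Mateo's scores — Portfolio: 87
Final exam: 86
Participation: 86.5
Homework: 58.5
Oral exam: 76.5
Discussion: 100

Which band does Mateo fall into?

Merit

Oral exam (76.5) ≤ Final exam (86), so Final exam stays at 86.
Weighted total:
  Portfolio 87 × 0.46 = 40.02
  Final exam 86 × 0.08 = 6.88
  Participation 86.5 × 0.13 = 11.245
  Homework 58.5 × 0.09 = 5.265
  Oral exam 76.5 × 0.12 = 9.18
  Discussion 100 × 0.12 = 12
Sum = 84.59
84.59 is ≥ 66 and < 86 → Merit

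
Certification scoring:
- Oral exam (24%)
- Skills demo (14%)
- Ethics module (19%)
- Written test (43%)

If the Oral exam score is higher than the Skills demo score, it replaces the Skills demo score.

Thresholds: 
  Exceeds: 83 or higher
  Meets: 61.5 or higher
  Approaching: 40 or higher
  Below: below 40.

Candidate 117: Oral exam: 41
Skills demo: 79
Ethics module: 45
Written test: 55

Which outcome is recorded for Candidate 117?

Approaching

Oral exam (41) ≤ Skills demo (79), so Skills demo stays at 79.
Weighted total:
  Oral exam 41 × 0.24 = 9.84
  Skills demo 79 × 0.14 = 11.06
  Ethics module 45 × 0.19 = 8.55
  Written test 55 × 0.43 = 23.65
Sum = 53.1
53.1 is ≥ 40 and < 61.5 → Approaching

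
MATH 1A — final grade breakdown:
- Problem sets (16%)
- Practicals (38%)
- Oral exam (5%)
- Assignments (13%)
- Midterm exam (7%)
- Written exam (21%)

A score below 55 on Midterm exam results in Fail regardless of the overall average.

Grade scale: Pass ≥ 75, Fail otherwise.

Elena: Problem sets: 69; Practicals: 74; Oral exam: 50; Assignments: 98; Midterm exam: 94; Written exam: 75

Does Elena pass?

Pass

Midterm exam score 94 ≥ 55: minimum met.
Weighted total:
  Problem sets 69 × 0.16 = 11.04
  Practicals 74 × 0.38 = 28.12
  Oral exam 50 × 0.05 = 2.5
  Assignments 98 × 0.13 = 12.74
  Midterm exam 94 × 0.07 = 6.58
  Written exam 75 × 0.21 = 15.75
Sum = 76.73
76.73 ≥ 75 → Pass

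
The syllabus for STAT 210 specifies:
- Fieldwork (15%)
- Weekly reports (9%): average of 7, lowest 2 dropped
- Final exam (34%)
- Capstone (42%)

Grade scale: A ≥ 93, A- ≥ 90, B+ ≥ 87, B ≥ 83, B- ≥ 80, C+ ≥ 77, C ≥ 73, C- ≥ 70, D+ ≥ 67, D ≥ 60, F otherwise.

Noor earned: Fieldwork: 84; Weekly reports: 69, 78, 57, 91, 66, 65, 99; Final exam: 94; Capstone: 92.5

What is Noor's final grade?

A-

Weekly reports: drop 57, 65 → average of remaining 5 = 403/5 = 80.6
Weighted total:
  Fieldwork 84 × 0.15 = 12.6
  Weekly reports 80.6 × 0.09 = 7.254
  Final exam 94 × 0.34 = 31.96
  Capstone 92.5 × 0.42 = 38.85
Sum = 90.664
90.664 is ≥ 90 and < 93 → A-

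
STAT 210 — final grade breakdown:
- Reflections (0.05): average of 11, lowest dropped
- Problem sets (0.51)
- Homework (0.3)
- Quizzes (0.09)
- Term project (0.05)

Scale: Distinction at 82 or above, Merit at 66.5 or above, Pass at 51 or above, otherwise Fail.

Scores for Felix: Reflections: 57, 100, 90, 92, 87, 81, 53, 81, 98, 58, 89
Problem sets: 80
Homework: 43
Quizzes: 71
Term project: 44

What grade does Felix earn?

Pass

Reflections: drop 53 → average of remaining 10 = 833/10 = 83.3
Weighted total:
  Reflections 83.3 × 0.05 = 4.165
  Problem sets 80 × 0.51 = 40.8
  Homework 43 × 0.3 = 12.9
  Quizzes 71 × 0.09 = 6.39
  Term project 44 × 0.05 = 2.2
Sum = 66.455
66.455 is ≥ 51 and < 66.5 → Pass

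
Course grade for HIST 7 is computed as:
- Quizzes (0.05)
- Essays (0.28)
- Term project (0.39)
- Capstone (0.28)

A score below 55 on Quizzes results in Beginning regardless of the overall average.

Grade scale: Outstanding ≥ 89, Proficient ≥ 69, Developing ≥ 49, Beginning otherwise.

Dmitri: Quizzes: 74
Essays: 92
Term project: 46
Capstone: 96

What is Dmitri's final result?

Quizzes score 74 ≥ 55: minimum met.
Weighted total:
  Quizzes 74 × 0.05 = 3.7
  Essays 92 × 0.28 = 25.76
  Term project 46 × 0.39 = 17.94
  Capstone 96 × 0.28 = 26.88
Sum = 74.28
74.28 is ≥ 69 and < 89 → Proficient

Proficient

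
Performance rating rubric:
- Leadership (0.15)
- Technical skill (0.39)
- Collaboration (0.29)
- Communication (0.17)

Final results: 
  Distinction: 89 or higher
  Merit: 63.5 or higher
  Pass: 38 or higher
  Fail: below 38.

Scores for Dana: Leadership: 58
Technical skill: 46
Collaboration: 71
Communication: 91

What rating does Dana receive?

Pass

Weighted total:
  Leadership 58 × 0.15 = 8.7
  Technical skill 46 × 0.39 = 17.94
  Collaboration 71 × 0.29 = 20.59
  Communication 91 × 0.17 = 15.47
Sum = 62.7
62.7 is ≥ 38 and < 63.5 → Pass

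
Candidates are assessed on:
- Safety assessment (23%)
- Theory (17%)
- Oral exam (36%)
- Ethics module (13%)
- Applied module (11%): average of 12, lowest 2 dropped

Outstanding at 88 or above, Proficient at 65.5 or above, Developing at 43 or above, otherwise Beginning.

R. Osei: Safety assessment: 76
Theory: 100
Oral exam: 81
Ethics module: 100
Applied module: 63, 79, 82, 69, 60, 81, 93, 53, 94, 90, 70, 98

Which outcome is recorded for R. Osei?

Applied module: drop 53, 60 → average of remaining 10 = 819/10 = 81.9
Weighted total:
  Safety assessment 76 × 0.23 = 17.48
  Theory 100 × 0.17 = 17
  Oral exam 81 × 0.36 = 29.16
  Ethics module 100 × 0.13 = 13
  Applied module 81.9 × 0.11 = 9.009
Sum = 85.649
85.649 is ≥ 65.5 and < 88 → Proficient

Proficient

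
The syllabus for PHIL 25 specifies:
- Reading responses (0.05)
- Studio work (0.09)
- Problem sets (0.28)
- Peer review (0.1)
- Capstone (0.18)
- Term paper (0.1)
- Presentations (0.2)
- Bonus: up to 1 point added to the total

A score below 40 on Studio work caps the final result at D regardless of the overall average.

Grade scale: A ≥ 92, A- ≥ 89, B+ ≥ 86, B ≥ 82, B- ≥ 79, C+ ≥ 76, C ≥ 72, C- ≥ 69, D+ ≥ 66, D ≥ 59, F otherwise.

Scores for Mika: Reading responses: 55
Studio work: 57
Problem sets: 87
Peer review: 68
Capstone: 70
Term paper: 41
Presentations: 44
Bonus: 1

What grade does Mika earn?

Studio work score 57 ≥ 40: minimum met.
Weighted total:
  Reading responses 55 × 0.05 = 2.75
  Studio work 57 × 0.09 = 5.13
  Problem sets 87 × 0.28 = 24.36
  Peer review 68 × 0.1 = 6.8
  Capstone 70 × 0.18 = 12.6
  Term paper 41 × 0.1 = 4.1
  Presentations 44 × 0.2 = 8.8
Sum = 64.54
Bonus: 64.54 + 1 = 65.54
65.54 is ≥ 59 and < 66 → D

D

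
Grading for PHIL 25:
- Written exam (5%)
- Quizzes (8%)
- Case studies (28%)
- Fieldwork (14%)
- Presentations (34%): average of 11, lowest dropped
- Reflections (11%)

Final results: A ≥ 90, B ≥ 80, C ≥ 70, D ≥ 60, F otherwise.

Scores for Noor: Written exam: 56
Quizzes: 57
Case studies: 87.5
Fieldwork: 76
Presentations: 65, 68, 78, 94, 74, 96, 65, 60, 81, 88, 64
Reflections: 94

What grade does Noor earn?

C

Presentations: drop 60 → average of remaining 10 = 773/10 = 77.3
Weighted total:
  Written exam 56 × 0.05 = 2.8
  Quizzes 57 × 0.08 = 4.56
  Case studies 87.5 × 0.28 = 24.5
  Fieldwork 76 × 0.14 = 10.64
  Presentations 77.3 × 0.34 = 26.282
  Reflections 94 × 0.11 = 10.34
Sum = 79.122
79.122 is ≥ 70 and < 80 → C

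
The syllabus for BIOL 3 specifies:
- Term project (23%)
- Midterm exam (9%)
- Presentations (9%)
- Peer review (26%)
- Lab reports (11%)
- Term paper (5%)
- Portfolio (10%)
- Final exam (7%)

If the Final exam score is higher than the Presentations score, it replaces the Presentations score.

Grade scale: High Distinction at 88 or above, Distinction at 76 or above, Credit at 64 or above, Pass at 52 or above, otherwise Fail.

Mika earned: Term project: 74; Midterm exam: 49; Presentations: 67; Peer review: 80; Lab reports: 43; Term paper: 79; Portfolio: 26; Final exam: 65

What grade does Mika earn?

Credit

Final exam (65) ≤ Presentations (67), so Presentations stays at 67.
Weighted total:
  Term project 74 × 0.23 = 17.02
  Midterm exam 49 × 0.09 = 4.41
  Presentations 67 × 0.09 = 6.03
  Peer review 80 × 0.26 = 20.8
  Lab reports 43 × 0.11 = 4.73
  Term paper 79 × 0.05 = 3.95
  Portfolio 26 × 0.1 = 2.6
  Final exam 65 × 0.07 = 4.55
Sum = 64.09
64.09 is ≥ 64 and < 76 → Credit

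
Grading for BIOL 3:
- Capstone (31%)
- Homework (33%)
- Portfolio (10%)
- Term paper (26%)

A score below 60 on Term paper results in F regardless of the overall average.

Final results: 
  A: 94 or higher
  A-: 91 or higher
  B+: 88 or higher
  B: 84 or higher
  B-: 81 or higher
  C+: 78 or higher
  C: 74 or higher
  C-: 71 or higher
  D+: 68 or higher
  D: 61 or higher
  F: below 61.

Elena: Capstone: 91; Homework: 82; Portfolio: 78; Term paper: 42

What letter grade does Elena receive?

Term paper score 42 < 60: minimum not met.
Weighted total:
  Capstone 91 × 0.31 = 28.21
  Homework 82 × 0.33 = 27.06
  Portfolio 78 × 0.1 = 7.8
  Term paper 42 × 0.26 = 10.92
Sum = 73.99
Because the Term paper minimum was not met, the result is F.

F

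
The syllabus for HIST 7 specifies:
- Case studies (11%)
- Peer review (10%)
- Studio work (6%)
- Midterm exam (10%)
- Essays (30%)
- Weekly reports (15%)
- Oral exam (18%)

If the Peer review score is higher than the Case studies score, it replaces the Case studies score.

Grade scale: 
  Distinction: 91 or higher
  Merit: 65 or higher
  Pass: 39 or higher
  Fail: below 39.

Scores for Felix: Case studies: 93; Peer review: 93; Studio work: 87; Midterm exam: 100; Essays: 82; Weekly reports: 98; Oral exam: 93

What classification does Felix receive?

Merit

Peer review (93) ≤ Case studies (93), so Case studies stays at 93.
Weighted total:
  Case studies 93 × 0.11 = 10.23
  Peer review 93 × 0.1 = 9.3
  Studio work 87 × 0.06 = 5.22
  Midterm exam 100 × 0.1 = 10
  Essays 82 × 0.3 = 24.6
  Weekly reports 98 × 0.15 = 14.7
  Oral exam 93 × 0.18 = 16.74
Sum = 90.79
90.79 is ≥ 65 and < 91 → Merit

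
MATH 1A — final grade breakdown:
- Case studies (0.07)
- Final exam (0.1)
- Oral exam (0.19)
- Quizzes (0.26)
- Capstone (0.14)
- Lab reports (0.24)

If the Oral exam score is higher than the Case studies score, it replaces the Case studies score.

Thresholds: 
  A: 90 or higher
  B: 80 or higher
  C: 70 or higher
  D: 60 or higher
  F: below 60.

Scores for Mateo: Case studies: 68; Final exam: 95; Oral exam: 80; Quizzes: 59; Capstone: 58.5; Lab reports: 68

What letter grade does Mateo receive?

Oral exam (80) > Case studies (68), so Case studies counts as 80.
Weighted total:
  Case studies 80 × 0.07 = 5.6
  Final exam 95 × 0.1 = 9.5
  Oral exam 80 × 0.19 = 15.2
  Quizzes 59 × 0.26 = 15.34
  Capstone 58.5 × 0.14 = 8.19
  Lab reports 68 × 0.24 = 16.32
Sum = 70.15
70.15 is ≥ 70 and < 80 → C

C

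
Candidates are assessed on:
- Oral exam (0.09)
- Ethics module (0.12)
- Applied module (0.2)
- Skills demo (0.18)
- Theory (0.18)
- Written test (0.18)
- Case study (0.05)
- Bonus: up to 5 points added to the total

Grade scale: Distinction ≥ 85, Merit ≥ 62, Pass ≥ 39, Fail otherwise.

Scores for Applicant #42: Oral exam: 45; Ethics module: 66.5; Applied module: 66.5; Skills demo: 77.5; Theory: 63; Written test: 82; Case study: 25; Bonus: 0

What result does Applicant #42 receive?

Merit

Weighted total:
  Oral exam 45 × 0.09 = 4.05
  Ethics module 66.5 × 0.12 = 7.98
  Applied module 66.5 × 0.2 = 13.3
  Skills demo 77.5 × 0.18 = 13.95
  Theory 63 × 0.18 = 11.34
  Written test 82 × 0.18 = 14.76
  Case study 25 × 0.05 = 1.25
Sum = 66.63
Bonus: 66.63 + 0 = 66.63
66.63 is ≥ 62 and < 85 → Merit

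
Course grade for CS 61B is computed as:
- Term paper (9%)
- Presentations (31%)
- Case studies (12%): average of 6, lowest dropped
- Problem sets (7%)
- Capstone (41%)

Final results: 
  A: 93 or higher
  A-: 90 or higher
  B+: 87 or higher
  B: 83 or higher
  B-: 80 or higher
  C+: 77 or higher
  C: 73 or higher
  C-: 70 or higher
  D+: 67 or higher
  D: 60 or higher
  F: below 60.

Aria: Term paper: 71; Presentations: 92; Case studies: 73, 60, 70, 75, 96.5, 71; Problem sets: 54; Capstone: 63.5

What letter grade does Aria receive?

C

Case studies: drop 60 → average of remaining 5 = 385.5/5 = 77.1
Weighted total:
  Term paper 71 × 0.09 = 6.39
  Presentations 92 × 0.31 = 28.52
  Case studies 77.1 × 0.12 = 9.252
  Problem sets 54 × 0.07 = 3.78
  Capstone 63.5 × 0.41 = 26.035
Sum = 73.977
73.977 is ≥ 73 and < 77 → C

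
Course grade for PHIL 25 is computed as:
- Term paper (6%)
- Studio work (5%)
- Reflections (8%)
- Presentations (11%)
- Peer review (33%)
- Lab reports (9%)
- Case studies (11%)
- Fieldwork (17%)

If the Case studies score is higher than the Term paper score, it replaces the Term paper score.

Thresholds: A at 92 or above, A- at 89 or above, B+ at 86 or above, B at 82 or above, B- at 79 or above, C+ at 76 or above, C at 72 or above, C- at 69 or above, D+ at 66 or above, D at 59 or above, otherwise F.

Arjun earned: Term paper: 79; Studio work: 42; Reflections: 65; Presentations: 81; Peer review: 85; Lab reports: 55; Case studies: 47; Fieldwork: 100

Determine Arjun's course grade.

C+

Case studies (47) ≤ Term paper (79), so Term paper stays at 79.
Weighted total:
  Term paper 79 × 0.06 = 4.74
  Studio work 42 × 0.05 = 2.1
  Reflections 65 × 0.08 = 5.2
  Presentations 81 × 0.11 = 8.91
  Peer review 85 × 0.33 = 28.05
  Lab reports 55 × 0.09 = 4.95
  Case studies 47 × 0.11 = 5.17
  Fieldwork 100 × 0.17 = 17
Sum = 76.12
76.12 is ≥ 76 and < 79 → C+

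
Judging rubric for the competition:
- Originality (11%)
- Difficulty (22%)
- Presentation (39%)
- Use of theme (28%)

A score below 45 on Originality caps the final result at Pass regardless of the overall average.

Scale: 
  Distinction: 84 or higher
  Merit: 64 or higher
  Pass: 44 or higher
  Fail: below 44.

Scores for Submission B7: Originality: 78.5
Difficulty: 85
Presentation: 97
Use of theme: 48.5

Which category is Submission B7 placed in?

Originality score 78.5 ≥ 45: minimum met.
Weighted total:
  Originality 78.5 × 0.11 = 8.635
  Difficulty 85 × 0.22 = 18.7
  Presentation 97 × 0.39 = 37.83
  Use of theme 48.5 × 0.28 = 13.58
Sum = 78.745
78.745 is ≥ 64 and < 84 → Merit

Merit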